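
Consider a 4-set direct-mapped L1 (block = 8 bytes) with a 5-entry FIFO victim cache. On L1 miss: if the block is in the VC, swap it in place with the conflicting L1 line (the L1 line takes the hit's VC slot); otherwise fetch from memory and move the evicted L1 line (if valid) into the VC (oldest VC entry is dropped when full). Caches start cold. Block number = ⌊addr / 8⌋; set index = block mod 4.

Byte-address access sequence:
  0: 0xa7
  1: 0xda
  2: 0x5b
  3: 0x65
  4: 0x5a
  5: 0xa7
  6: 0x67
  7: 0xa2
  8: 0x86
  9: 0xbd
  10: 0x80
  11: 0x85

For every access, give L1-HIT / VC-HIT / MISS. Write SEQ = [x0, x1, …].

SEQ = [MISS, MISS, MISS, MISS, L1-HIT, VC-HIT, VC-HIT, VC-HIT, MISS, MISS, L1-HIT, L1-HIT]

0: 0xa7 (blk 20, set 0) → MISS  vc=[]
1: 0xda (blk 27, set 3) → MISS  vc=[]
2: 0x5b (blk 11, set 3) → MISS  vc=[27]
3: 0x65 (blk 12, set 0) → MISS  vc=[27, 20]
4: 0x5a (blk 11, set 3) → L1-HIT  vc=[27, 20]
5: 0xa7 (blk 20, set 0) → VC-HIT  vc=[27, 12]
6: 0x67 (blk 12, set 0) → VC-HIT  vc=[27, 20]
7: 0xa2 (blk 20, set 0) → VC-HIT  vc=[27, 12]
8: 0x86 (blk 16, set 0) → MISS  vc=[27, 12, 20]
9: 0xbd (blk 23, set 3) → MISS  vc=[27, 12, 20, 11]
10: 0x80 (blk 16, set 0) → L1-HIT  vc=[27, 12, 20, 11]
11: 0x85 (blk 16, set 0) → L1-HIT  vc=[27, 12, 20, 11]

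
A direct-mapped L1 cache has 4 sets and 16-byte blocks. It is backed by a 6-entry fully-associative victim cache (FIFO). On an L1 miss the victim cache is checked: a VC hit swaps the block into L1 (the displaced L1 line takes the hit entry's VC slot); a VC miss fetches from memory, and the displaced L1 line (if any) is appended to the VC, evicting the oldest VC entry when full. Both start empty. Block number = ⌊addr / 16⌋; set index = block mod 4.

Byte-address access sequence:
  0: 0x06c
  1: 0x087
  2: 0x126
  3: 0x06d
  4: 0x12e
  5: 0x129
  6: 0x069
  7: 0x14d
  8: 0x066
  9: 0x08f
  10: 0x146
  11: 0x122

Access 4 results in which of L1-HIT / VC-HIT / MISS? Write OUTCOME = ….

  [0] addr=0x6c blk=6 s=2: MISS | VC []
  [1] addr=0x87 blk=8 s=0: MISS | VC []
  [2] addr=0x126 blk=18 s=2: MISS | VC [6]
  [3] addr=0x6d blk=6 s=2: VC-HIT | VC [18]
  [4] addr=0x12e blk=18 s=2: VC-HIT | VC [6]
  [5] addr=0x129 blk=18 s=2: L1-HIT | VC [6]
  [6] addr=0x69 blk=6 s=2: VC-HIT | VC [18]
  [7] addr=0x14d blk=20 s=0: MISS | VC [18, 8]
  [8] addr=0x66 blk=6 s=2: L1-HIT | VC [18, 8]
  [9] addr=0x8f blk=8 s=0: VC-HIT | VC [18, 20]
  [10] addr=0x146 blk=20 s=0: VC-HIT | VC [18, 8]
  [11] addr=0x122 blk=18 s=2: VC-HIT | VC [6, 8]

OUTCOME = VC-HIT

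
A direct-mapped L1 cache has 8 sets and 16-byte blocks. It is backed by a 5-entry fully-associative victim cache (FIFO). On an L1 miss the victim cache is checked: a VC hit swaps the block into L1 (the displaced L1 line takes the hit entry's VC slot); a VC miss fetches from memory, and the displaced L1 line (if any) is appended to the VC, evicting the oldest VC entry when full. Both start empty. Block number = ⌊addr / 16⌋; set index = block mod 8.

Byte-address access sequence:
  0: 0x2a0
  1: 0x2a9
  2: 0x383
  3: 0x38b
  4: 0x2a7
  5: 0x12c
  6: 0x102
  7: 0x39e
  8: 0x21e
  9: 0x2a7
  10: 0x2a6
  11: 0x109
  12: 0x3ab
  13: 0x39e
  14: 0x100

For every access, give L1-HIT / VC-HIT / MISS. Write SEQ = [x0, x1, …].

0: 0x2a0 (blk 42, set 2) → MISS  vc=[]
1: 0x2a9 (blk 42, set 2) → L1-HIT  vc=[]
2: 0x383 (blk 56, set 0) → MISS  vc=[]
3: 0x38b (blk 56, set 0) → L1-HIT  vc=[]
4: 0x2a7 (blk 42, set 2) → L1-HIT  vc=[]
5: 0x12c (blk 18, set 2) → MISS  vc=[42]
6: 0x102 (blk 16, set 0) → MISS  vc=[42, 56]
7: 0x39e (blk 57, set 1) → MISS  vc=[42, 56]
8: 0x21e (blk 33, set 1) → MISS  vc=[42, 56, 57]
9: 0x2a7 (blk 42, set 2) → VC-HIT  vc=[18, 56, 57]
10: 0x2a6 (blk 42, set 2) → L1-HIT  vc=[18, 56, 57]
11: 0x109 (blk 16, set 0) → L1-HIT  vc=[18, 56, 57]
12: 0x3ab (blk 58, set 2) → MISS  vc=[18, 56, 57, 42]
13: 0x39e (blk 57, set 1) → VC-HIT  vc=[18, 56, 33, 42]
14: 0x100 (blk 16, set 0) → L1-HIT  vc=[18, 56, 33, 42]

SEQ = [MISS, L1-HIT, MISS, L1-HIT, L1-HIT, MISS, MISS, MISS, MISS, VC-HIT, L1-HIT, L1-HIT, MISS, VC-HIT, L1-HIT]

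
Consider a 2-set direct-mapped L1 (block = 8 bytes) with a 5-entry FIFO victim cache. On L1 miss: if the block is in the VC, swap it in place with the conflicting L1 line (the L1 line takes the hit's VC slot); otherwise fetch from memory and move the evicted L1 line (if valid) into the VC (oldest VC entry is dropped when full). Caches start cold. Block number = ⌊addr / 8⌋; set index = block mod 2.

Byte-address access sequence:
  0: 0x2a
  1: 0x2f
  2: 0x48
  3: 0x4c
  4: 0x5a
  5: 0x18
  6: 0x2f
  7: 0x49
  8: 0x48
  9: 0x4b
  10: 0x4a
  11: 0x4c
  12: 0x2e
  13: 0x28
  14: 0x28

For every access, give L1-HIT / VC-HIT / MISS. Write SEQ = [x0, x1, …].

SEQ = [MISS, L1-HIT, MISS, L1-HIT, MISS, MISS, VC-HIT, VC-HIT, L1-HIT, L1-HIT, L1-HIT, L1-HIT, VC-HIT, L1-HIT, L1-HIT]

  [0] addr=0x2a blk=5 s=1: MISS | VC []
  [1] addr=0x2f blk=5 s=1: L1-HIT | VC []
  [2] addr=0x48 blk=9 s=1: MISS | VC [5]
  [3] addr=0x4c blk=9 s=1: L1-HIT | VC [5]
  [4] addr=0x5a blk=11 s=1: MISS | VC [5, 9]
  [5] addr=0x18 blk=3 s=1: MISS | VC [5, 9, 11]
  [6] addr=0x2f blk=5 s=1: VC-HIT | VC [3, 9, 11]
  [7] addr=0x49 blk=9 s=1: VC-HIT | VC [3, 5, 11]
  [8] addr=0x48 blk=9 s=1: L1-HIT | VC [3, 5, 11]
  [9] addr=0x4b blk=9 s=1: L1-HIT | VC [3, 5, 11]
  [10] addr=0x4a blk=9 s=1: L1-HIT | VC [3, 5, 11]
  [11] addr=0x4c blk=9 s=1: L1-HIT | VC [3, 5, 11]
  [12] addr=0x2e blk=5 s=1: VC-HIT | VC [3, 9, 11]
  [13] addr=0x28 blk=5 s=1: L1-HIT | VC [3, 9, 11]
  [14] addr=0x28 blk=5 s=1: L1-HIT | VC [3, 9, 11]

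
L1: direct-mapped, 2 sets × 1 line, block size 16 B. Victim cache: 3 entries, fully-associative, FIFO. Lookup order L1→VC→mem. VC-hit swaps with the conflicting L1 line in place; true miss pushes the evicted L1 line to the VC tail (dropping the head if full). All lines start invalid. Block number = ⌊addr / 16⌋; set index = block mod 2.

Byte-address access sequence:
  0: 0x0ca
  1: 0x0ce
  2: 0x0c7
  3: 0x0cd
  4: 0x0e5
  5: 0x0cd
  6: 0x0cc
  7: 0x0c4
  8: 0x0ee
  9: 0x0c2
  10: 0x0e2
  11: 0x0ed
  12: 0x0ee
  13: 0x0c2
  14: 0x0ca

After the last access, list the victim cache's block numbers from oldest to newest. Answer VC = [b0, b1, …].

VC = [14]

0: 0xca (blk 12, set 0) → MISS  vc=[]
1: 0xce (blk 12, set 0) → L1-HIT  vc=[]
2: 0xc7 (blk 12, set 0) → L1-HIT  vc=[]
3: 0xcd (blk 12, set 0) → L1-HIT  vc=[]
4: 0xe5 (blk 14, set 0) → MISS  vc=[12]
5: 0xcd (blk 12, set 0) → VC-HIT  vc=[14]
6: 0xcc (blk 12, set 0) → L1-HIT  vc=[14]
7: 0xc4 (blk 12, set 0) → L1-HIT  vc=[14]
8: 0xee (blk 14, set 0) → VC-HIT  vc=[12]
9: 0xc2 (blk 12, set 0) → VC-HIT  vc=[14]
10: 0xe2 (blk 14, set 0) → VC-HIT  vc=[12]
11: 0xed (blk 14, set 0) → L1-HIT  vc=[12]
12: 0xee (blk 14, set 0) → L1-HIT  vc=[12]
13: 0xc2 (blk 12, set 0) → VC-HIT  vc=[14]
14: 0xca (blk 12, set 0) → L1-HIT  vc=[14]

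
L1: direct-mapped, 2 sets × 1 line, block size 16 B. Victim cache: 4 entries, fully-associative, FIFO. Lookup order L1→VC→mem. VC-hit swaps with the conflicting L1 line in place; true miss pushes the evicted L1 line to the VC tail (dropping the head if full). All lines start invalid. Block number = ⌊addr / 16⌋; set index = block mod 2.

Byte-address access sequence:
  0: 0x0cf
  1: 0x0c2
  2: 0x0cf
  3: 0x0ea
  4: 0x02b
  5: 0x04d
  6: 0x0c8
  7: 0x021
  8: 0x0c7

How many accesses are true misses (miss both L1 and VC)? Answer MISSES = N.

  [0] addr=0xcf blk=12 s=0: MISS | VC []
  [1] addr=0xc2 blk=12 s=0: L1-HIT | VC []
  [2] addr=0xcf blk=12 s=0: L1-HIT | VC []
  [3] addr=0xea blk=14 s=0: MISS | VC [12]
  [4] addr=0x2b blk=2 s=0: MISS | VC [12, 14]
  [5] addr=0x4d blk=4 s=0: MISS | VC [12, 14, 2]
  [6] addr=0xc8 blk=12 s=0: VC-HIT | VC [4, 14, 2]
  [7] addr=0x21 blk=2 s=0: VC-HIT | VC [4, 14, 12]
  [8] addr=0xc7 blk=12 s=0: VC-HIT | VC [4, 14, 2]

MISSES = 4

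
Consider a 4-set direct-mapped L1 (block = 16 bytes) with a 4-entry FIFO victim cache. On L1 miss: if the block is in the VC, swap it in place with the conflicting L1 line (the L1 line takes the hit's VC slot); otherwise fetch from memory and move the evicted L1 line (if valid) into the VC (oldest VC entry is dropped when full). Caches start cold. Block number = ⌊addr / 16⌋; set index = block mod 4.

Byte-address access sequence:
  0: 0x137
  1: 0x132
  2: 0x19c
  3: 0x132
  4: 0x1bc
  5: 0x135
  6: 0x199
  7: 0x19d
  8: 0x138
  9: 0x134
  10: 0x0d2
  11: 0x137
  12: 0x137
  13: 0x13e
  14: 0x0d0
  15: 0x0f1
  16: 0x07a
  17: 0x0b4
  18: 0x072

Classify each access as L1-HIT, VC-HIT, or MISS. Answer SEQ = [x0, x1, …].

SEQ = [MISS, L1-HIT, MISS, L1-HIT, MISS, VC-HIT, L1-HIT, L1-HIT, L1-HIT, L1-HIT, MISS, L1-HIT, L1-HIT, L1-HIT, L1-HIT, MISS, MISS, MISS, VC-HIT]

#0 0x137→b19/s3 MISS; vc=[]
#1 0x132→b19/s3 L1-HIT; vc=[]
#2 0x19c→b25/s1 MISS; vc=[]
#3 0x132→b19/s3 L1-HIT; vc=[]
#4 0x1bc→b27/s3 MISS; vc=[19]
#5 0x135→b19/s3 VC-HIT; vc=[27]
#6 0x199→b25/s1 L1-HIT; vc=[27]
#7 0x19d→b25/s1 L1-HIT; vc=[27]
#8 0x138→b19/s3 L1-HIT; vc=[27]
#9 0x134→b19/s3 L1-HIT; vc=[27]
#10 0xd2→b13/s1 MISS; vc=[27,25]
#11 0x137→b19/s3 L1-HIT; vc=[27,25]
#12 0x137→b19/s3 L1-HIT; vc=[27,25]
#13 0x13e→b19/s3 L1-HIT; vc=[27,25]
#14 0xd0→b13/s1 L1-HIT; vc=[27,25]
#15 0xf1→b15/s3 MISS; vc=[27,25,19]
#16 0x7a→b7/s3 MISS; vc=[27,25,19,15]
#17 0xb4→b11/s3 MISS; vc=[25,19,15,7]
#18 0x72→b7/s3 VC-HIT; vc=[25,19,15,11]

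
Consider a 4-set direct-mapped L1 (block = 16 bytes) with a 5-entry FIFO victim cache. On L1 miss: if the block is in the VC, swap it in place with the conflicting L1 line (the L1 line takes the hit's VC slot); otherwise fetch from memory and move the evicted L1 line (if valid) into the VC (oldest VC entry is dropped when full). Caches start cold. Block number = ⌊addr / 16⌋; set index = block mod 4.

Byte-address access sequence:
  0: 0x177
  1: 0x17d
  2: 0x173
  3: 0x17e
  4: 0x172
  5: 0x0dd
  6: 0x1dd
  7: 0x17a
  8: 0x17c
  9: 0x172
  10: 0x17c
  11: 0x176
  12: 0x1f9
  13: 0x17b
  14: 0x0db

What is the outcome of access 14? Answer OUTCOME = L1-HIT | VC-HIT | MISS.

  [0] addr=0x177 blk=23 s=3: MISS | VC []
  [1] addr=0x17d blk=23 s=3: L1-HIT | VC []
  [2] addr=0x173 blk=23 s=3: L1-HIT | VC []
  [3] addr=0x17e blk=23 s=3: L1-HIT | VC []
  [4] addr=0x172 blk=23 s=3: L1-HIT | VC []
  [5] addr=0xdd blk=13 s=1: MISS | VC []
  [6] addr=0x1dd blk=29 s=1: MISS | VC [13]
  [7] addr=0x17a blk=23 s=3: L1-HIT | VC [13]
  [8] addr=0x17c blk=23 s=3: L1-HIT | VC [13]
  [9] addr=0x172 blk=23 s=3: L1-HIT | VC [13]
  [10] addr=0x17c blk=23 s=3: L1-HIT | VC [13]
  [11] addr=0x176 blk=23 s=3: L1-HIT | VC [13]
  [12] addr=0x1f9 blk=31 s=3: MISS | VC [13, 23]
  [13] addr=0x17b blk=23 s=3: VC-HIT | VC [13, 31]
  [14] addr=0xdb blk=13 s=1: VC-HIT | VC [29, 31]

OUTCOME = VC-HIT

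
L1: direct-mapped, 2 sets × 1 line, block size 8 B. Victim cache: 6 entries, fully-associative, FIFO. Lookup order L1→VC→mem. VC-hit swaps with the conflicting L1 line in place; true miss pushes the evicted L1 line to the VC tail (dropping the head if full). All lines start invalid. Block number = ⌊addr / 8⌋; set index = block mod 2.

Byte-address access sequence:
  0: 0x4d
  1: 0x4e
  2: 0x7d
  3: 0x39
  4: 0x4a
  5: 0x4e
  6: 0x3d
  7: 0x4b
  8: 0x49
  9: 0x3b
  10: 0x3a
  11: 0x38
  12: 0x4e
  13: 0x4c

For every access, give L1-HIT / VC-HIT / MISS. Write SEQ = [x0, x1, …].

#0 0x4d→b9/s1 MISS; vc=[]
#1 0x4e→b9/s1 L1-HIT; vc=[]
#2 0x7d→b15/s1 MISS; vc=[9]
#3 0x39→b7/s1 MISS; vc=[9,15]
#4 0x4a→b9/s1 VC-HIT; vc=[7,15]
#5 0x4e→b9/s1 L1-HIT; vc=[7,15]
#6 0x3d→b7/s1 VC-HIT; vc=[9,15]
#7 0x4b→b9/s1 VC-HIT; vc=[7,15]
#8 0x49→b9/s1 L1-HIT; vc=[7,15]
#9 0x3b→b7/s1 VC-HIT; vc=[9,15]
#10 0x3a→b7/s1 L1-HIT; vc=[9,15]
#11 0x38→b7/s1 L1-HIT; vc=[9,15]
#12 0x4e→b9/s1 VC-HIT; vc=[7,15]
#13 0x4c→b9/s1 L1-HIT; vc=[7,15]

SEQ = [MISS, L1-HIT, MISS, MISS, VC-HIT, L1-HIT, VC-HIT, VC-HIT, L1-HIT, VC-HIT, L1-HIT, L1-HIT, VC-HIT, L1-HIT]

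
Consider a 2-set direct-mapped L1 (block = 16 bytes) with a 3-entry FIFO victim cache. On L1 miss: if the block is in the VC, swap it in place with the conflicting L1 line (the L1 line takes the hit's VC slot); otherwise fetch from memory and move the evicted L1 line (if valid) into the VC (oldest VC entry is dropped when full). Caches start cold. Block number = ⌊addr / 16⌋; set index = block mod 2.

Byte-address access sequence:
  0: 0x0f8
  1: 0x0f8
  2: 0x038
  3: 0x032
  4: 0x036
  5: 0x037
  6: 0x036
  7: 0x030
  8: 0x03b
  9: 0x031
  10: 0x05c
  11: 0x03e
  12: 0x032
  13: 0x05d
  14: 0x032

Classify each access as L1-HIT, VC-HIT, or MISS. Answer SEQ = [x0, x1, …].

SEQ = [MISS, L1-HIT, MISS, L1-HIT, L1-HIT, L1-HIT, L1-HIT, L1-HIT, L1-HIT, L1-HIT, MISS, VC-HIT, L1-HIT, VC-HIT, VC-HIT]

  [0] addr=0xf8 blk=15 s=1: MISS | VC []
  [1] addr=0xf8 blk=15 s=1: L1-HIT | VC []
  [2] addr=0x38 blk=3 s=1: MISS | VC [15]
  [3] addr=0x32 blk=3 s=1: L1-HIT | VC [15]
  [4] addr=0x36 blk=3 s=1: L1-HIT | VC [15]
  [5] addr=0x37 blk=3 s=1: L1-HIT | VC [15]
  [6] addr=0x36 blk=3 s=1: L1-HIT | VC [15]
  [7] addr=0x30 blk=3 s=1: L1-HIT | VC [15]
  [8] addr=0x3b blk=3 s=1: L1-HIT | VC [15]
  [9] addr=0x31 blk=3 s=1: L1-HIT | VC [15]
  [10] addr=0x5c blk=5 s=1: MISS | VC [15, 3]
  [11] addr=0x3e blk=3 s=1: VC-HIT | VC [15, 5]
  [12] addr=0x32 blk=3 s=1: L1-HIT | VC [15, 5]
  [13] addr=0x5d blk=5 s=1: VC-HIT | VC [15, 3]
  [14] addr=0x32 blk=3 s=1: VC-HIT | VC [15, 5]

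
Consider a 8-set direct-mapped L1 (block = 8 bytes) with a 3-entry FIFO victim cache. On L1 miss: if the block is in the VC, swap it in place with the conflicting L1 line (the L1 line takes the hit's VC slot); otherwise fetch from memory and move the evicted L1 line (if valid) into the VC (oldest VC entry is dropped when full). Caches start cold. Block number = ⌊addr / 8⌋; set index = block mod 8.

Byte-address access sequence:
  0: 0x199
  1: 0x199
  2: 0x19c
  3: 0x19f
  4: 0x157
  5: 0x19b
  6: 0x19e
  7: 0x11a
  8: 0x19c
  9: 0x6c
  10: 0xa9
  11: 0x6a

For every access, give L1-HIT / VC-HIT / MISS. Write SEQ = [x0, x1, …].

  [0] addr=0x199 blk=51 s=3: MISS | VC []
  [1] addr=0x199 blk=51 s=3: L1-HIT | VC []
  [2] addr=0x19c blk=51 s=3: L1-HIT | VC []
  [3] addr=0x19f blk=51 s=3: L1-HIT | VC []
  [4] addr=0x157 blk=42 s=2: MISS | VC []
  [5] addr=0x19b blk=51 s=3: L1-HIT | VC []
  [6] addr=0x19e blk=51 s=3: L1-HIT | VC []
  [7] addr=0x11a blk=35 s=3: MISS | VC [51]
  [8] addr=0x19c blk=51 s=3: VC-HIT | VC [35]
  [9] addr=0x6c blk=13 s=5: MISS | VC [35]
  [10] addr=0xa9 blk=21 s=5: MISS | VC [35, 13]
  [11] addr=0x6a blk=13 s=5: VC-HIT | VC [35, 21]

SEQ = [MISS, L1-HIT, L1-HIT, L1-HIT, MISS, L1-HIT, L1-HIT, MISS, VC-HIT, MISS, MISS, VC-HIT]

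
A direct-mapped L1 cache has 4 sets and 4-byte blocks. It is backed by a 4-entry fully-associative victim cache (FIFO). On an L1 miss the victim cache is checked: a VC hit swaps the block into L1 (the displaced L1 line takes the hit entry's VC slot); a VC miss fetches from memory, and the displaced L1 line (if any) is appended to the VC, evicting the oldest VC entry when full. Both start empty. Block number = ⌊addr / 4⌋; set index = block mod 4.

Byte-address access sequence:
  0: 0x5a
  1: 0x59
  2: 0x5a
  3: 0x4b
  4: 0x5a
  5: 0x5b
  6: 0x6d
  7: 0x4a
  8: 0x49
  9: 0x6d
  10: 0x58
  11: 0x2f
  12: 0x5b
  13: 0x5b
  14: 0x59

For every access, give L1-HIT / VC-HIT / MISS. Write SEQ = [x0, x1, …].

0: 0x5a (blk 22, set 2) → MISS  vc=[]
1: 0x59 (blk 22, set 2) → L1-HIT  vc=[]
2: 0x5a (blk 22, set 2) → L1-HIT  vc=[]
3: 0x4b (blk 18, set 2) → MISS  vc=[22]
4: 0x5a (blk 22, set 2) → VC-HIT  vc=[18]
5: 0x5b (blk 22, set 2) → L1-HIT  vc=[18]
6: 0x6d (blk 27, set 3) → MISS  vc=[18]
7: 0x4a (blk 18, set 2) → VC-HIT  vc=[22]
8: 0x49 (blk 18, set 2) → L1-HIT  vc=[22]
9: 0x6d (blk 27, set 3) → L1-HIT  vc=[22]
10: 0x58 (blk 22, set 2) → VC-HIT  vc=[18]
11: 0x2f (blk 11, set 3) → MISS  vc=[18, 27]
12: 0x5b (blk 22, set 2) → L1-HIT  vc=[18, 27]
13: 0x5b (blk 22, set 2) → L1-HIT  vc=[18, 27]
14: 0x59 (blk 22, set 2) → L1-HIT  vc=[18, 27]

SEQ = [MISS, L1-HIT, L1-HIT, MISS, VC-HIT, L1-HIT, MISS, VC-HIT, L1-HIT, L1-HIT, VC-HIT, MISS, L1-HIT, L1-HIT, L1-HIT]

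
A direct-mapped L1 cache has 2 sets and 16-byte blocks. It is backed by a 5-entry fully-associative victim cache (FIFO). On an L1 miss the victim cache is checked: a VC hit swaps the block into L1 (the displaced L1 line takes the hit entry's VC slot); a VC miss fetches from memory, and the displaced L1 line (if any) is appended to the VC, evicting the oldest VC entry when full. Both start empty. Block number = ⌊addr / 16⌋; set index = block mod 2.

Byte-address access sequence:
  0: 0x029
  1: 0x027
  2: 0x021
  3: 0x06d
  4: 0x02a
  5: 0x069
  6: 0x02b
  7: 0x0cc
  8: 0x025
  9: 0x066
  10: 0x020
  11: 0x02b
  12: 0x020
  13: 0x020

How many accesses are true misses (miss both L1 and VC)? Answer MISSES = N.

MISSES = 3

0: 0x29 (blk 2, set 0) → MISS  vc=[]
1: 0x27 (blk 2, set 0) → L1-HIT  vc=[]
2: 0x21 (blk 2, set 0) → L1-HIT  vc=[]
3: 0x6d (blk 6, set 0) → MISS  vc=[2]
4: 0x2a (blk 2, set 0) → VC-HIT  vc=[6]
5: 0x69 (blk 6, set 0) → VC-HIT  vc=[2]
6: 0x2b (blk 2, set 0) → VC-HIT  vc=[6]
7: 0xcc (blk 12, set 0) → MISS  vc=[6, 2]
8: 0x25 (blk 2, set 0) → VC-HIT  vc=[6, 12]
9: 0x66 (blk 6, set 0) → VC-HIT  vc=[2, 12]
10: 0x20 (blk 2, set 0) → VC-HIT  vc=[6, 12]
11: 0x2b (blk 2, set 0) → L1-HIT  vc=[6, 12]
12: 0x20 (blk 2, set 0) → L1-HIT  vc=[6, 12]
13: 0x20 (blk 2, set 0) → L1-HIT  vc=[6, 12]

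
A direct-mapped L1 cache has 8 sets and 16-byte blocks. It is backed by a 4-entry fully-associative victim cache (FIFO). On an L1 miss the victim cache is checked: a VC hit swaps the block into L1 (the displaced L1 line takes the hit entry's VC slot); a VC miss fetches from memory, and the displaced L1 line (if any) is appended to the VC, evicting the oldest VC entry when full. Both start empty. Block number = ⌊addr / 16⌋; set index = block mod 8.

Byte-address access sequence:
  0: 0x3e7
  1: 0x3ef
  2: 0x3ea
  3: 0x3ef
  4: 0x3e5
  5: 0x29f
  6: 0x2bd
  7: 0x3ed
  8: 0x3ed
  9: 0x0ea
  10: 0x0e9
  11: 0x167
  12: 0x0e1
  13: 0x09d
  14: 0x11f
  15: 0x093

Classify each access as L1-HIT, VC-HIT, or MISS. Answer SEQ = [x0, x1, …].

  [0] addr=0x3e7 blk=62 s=6: MISS | VC []
  [1] addr=0x3ef blk=62 s=6: L1-HIT | VC []
  [2] addr=0x3ea blk=62 s=6: L1-HIT | VC []
  [3] addr=0x3ef blk=62 s=6: L1-HIT | VC []
  [4] addr=0x3e5 blk=62 s=6: L1-HIT | VC []
  [5] addr=0x29f blk=41 s=1: MISS | VC []
  [6] addr=0x2bd blk=43 s=3: MISS | VC []
  [7] addr=0x3ed blk=62 s=6: L1-HIT | VC []
  [8] addr=0x3ed blk=62 s=6: L1-HIT | VC []
  [9] addr=0xea blk=14 s=6: MISS | VC [62]
  [10] addr=0xe9 blk=14 s=6: L1-HIT | VC [62]
  [11] addr=0x167 blk=22 s=6: MISS | VC [62, 14]
  [12] addr=0xe1 blk=14 s=6: VC-HIT | VC [62, 22]
  [13] addr=0x9d blk=9 s=1: MISS | VC [62, 22, 41]
  [14] addr=0x11f blk=17 s=1: MISS | VC [62, 22, 41, 9]
  [15] addr=0x93 blk=9 s=1: VC-HIT | VC [62, 22, 41, 17]

SEQ = [MISS, L1-HIT, L1-HIT, L1-HIT, L1-HIT, MISS, MISS, L1-HIT, L1-HIT, MISS, L1-HIT, MISS, VC-HIT, MISS, MISS, VC-HIT]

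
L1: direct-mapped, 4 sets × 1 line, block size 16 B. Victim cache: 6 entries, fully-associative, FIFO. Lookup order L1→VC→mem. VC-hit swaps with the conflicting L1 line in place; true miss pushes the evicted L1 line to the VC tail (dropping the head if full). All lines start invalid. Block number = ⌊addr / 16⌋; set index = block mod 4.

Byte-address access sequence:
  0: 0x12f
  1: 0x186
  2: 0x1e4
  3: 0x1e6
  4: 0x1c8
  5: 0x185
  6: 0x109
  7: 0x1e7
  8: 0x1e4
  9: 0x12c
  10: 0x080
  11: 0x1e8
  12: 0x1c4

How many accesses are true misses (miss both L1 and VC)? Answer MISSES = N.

0: 0x12f (blk 18, set 2) → MISS  vc=[]
1: 0x186 (blk 24, set 0) → MISS  vc=[]
2: 0x1e4 (blk 30, set 2) → MISS  vc=[18]
3: 0x1e6 (blk 30, set 2) → L1-HIT  vc=[18]
4: 0x1c8 (blk 28, set 0) → MISS  vc=[18, 24]
5: 0x185 (blk 24, set 0) → VC-HIT  vc=[18, 28]
6: 0x109 (blk 16, set 0) → MISS  vc=[18, 28, 24]
7: 0x1e7 (blk 30, set 2) → L1-HIT  vc=[18, 28, 24]
8: 0x1e4 (blk 30, set 2) → L1-HIT  vc=[18, 28, 24]
9: 0x12c (blk 18, set 2) → VC-HIT  vc=[30, 28, 24]
10: 0x80 (blk 8, set 0) → MISS  vc=[30, 28, 24, 16]
11: 0x1e8 (blk 30, set 2) → VC-HIT  vc=[18, 28, 24, 16]
12: 0x1c4 (blk 28, set 0) → VC-HIT  vc=[18, 8, 24, 16]

MISSES = 6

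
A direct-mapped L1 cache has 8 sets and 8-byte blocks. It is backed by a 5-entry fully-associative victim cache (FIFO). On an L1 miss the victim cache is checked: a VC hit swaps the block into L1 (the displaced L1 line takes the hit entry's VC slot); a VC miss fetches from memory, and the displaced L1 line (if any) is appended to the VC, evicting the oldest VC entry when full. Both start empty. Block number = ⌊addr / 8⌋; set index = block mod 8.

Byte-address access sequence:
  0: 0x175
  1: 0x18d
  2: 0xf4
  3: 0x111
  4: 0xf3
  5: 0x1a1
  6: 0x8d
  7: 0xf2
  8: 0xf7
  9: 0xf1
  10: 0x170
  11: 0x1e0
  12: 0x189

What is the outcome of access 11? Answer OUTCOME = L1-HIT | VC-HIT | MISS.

#0 0x175→b46/s6 MISS; vc=[]
#1 0x18d→b49/s1 MISS; vc=[]
#2 0xf4→b30/s6 MISS; vc=[46]
#3 0x111→b34/s2 MISS; vc=[46]
#4 0xf3→b30/s6 L1-HIT; vc=[46]
#5 0x1a1→b52/s4 MISS; vc=[46]
#6 0x8d→b17/s1 MISS; vc=[46,49]
#7 0xf2→b30/s6 L1-HIT; vc=[46,49]
#8 0xf7→b30/s6 L1-HIT; vc=[46,49]
#9 0xf1→b30/s6 L1-HIT; vc=[46,49]
#10 0x170→b46/s6 VC-HIT; vc=[30,49]
#11 0x1e0→b60/s4 MISS; vc=[30,49,52]
#12 0x189→b49/s1 VC-HIT; vc=[30,17,52]

OUTCOME = MISS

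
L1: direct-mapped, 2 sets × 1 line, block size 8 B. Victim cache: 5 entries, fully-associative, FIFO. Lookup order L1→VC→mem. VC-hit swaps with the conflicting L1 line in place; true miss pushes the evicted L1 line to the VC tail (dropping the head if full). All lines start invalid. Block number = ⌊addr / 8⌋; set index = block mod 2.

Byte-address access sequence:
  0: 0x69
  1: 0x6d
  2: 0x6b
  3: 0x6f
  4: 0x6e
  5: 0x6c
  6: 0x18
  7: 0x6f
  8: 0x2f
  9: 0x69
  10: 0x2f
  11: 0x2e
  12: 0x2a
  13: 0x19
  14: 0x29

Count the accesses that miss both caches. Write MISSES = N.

MISSES = 3

0: 0x69 (blk 13, set 1) → MISS  vc=[]
1: 0x6d (blk 13, set 1) → L1-HIT  vc=[]
2: 0x6b (blk 13, set 1) → L1-HIT  vc=[]
3: 0x6f (blk 13, set 1) → L1-HIT  vc=[]
4: 0x6e (blk 13, set 1) → L1-HIT  vc=[]
5: 0x6c (blk 13, set 1) → L1-HIT  vc=[]
6: 0x18 (blk 3, set 1) → MISS  vc=[13]
7: 0x6f (blk 13, set 1) → VC-HIT  vc=[3]
8: 0x2f (blk 5, set 1) → MISS  vc=[3, 13]
9: 0x69 (blk 13, set 1) → VC-HIT  vc=[3, 5]
10: 0x2f (blk 5, set 1) → VC-HIT  vc=[3, 13]
11: 0x2e (blk 5, set 1) → L1-HIT  vc=[3, 13]
12: 0x2a (blk 5, set 1) → L1-HIT  vc=[3, 13]
13: 0x19 (blk 3, set 1) → VC-HIT  vc=[5, 13]
14: 0x29 (blk 5, set 1) → VC-HIT  vc=[3, 13]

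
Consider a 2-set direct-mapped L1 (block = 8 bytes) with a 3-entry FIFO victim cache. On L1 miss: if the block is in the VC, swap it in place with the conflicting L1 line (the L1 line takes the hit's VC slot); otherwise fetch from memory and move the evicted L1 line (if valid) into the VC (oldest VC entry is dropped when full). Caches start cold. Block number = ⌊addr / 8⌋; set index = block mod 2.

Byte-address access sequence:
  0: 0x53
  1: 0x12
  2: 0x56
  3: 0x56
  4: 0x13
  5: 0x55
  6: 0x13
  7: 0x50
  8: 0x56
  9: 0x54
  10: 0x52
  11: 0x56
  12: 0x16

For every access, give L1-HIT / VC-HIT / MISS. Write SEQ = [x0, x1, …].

SEQ = [MISS, MISS, VC-HIT, L1-HIT, VC-HIT, VC-HIT, VC-HIT, VC-HIT, L1-HIT, L1-HIT, L1-HIT, L1-HIT, VC-HIT]

#0 0x53→b10/s0 MISS; vc=[]
#1 0x12→b2/s0 MISS; vc=[10]
#2 0x56→b10/s0 VC-HIT; vc=[2]
#3 0x56→b10/s0 L1-HIT; vc=[2]
#4 0x13→b2/s0 VC-HIT; vc=[10]
#5 0x55→b10/s0 VC-HIT; vc=[2]
#6 0x13→b2/s0 VC-HIT; vc=[10]
#7 0x50→b10/s0 VC-HIT; vc=[2]
#8 0x56→b10/s0 L1-HIT; vc=[2]
#9 0x54→b10/s0 L1-HIT; vc=[2]
#10 0x52→b10/s0 L1-HIT; vc=[2]
#11 0x56→b10/s0 L1-HIT; vc=[2]
#12 0x16→b2/s0 VC-HIT; vc=[10]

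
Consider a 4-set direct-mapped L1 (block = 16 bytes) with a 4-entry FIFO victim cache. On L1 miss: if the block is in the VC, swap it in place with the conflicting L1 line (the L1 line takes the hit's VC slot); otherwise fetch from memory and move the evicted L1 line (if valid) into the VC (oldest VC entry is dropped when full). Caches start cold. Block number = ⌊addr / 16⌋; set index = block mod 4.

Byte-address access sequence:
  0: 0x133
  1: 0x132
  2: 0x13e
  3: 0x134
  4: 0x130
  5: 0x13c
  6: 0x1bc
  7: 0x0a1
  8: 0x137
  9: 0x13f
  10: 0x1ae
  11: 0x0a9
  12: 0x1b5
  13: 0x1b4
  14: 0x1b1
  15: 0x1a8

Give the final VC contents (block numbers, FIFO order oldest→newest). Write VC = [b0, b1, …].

#0 0x133→b19/s3 MISS; vc=[]
#1 0x132→b19/s3 L1-HIT; vc=[]
#2 0x13e→b19/s3 L1-HIT; vc=[]
#3 0x134→b19/s3 L1-HIT; vc=[]
#4 0x130→b19/s3 L1-HIT; vc=[]
#5 0x13c→b19/s3 L1-HIT; vc=[]
#6 0x1bc→b27/s3 MISS; vc=[19]
#7 0xa1→b10/s2 MISS; vc=[19]
#8 0x137→b19/s3 VC-HIT; vc=[27]
#9 0x13f→b19/s3 L1-HIT; vc=[27]
#10 0x1ae→b26/s2 MISS; vc=[27,10]
#11 0xa9→b10/s2 VC-HIT; vc=[27,26]
#12 0x1b5→b27/s3 VC-HIT; vc=[19,26]
#13 0x1b4→b27/s3 L1-HIT; vc=[19,26]
#14 0x1b1→b27/s3 L1-HIT; vc=[19,26]
#15 0x1a8→b26/s2 VC-HIT; vc=[19,10]

VC = [19, 10]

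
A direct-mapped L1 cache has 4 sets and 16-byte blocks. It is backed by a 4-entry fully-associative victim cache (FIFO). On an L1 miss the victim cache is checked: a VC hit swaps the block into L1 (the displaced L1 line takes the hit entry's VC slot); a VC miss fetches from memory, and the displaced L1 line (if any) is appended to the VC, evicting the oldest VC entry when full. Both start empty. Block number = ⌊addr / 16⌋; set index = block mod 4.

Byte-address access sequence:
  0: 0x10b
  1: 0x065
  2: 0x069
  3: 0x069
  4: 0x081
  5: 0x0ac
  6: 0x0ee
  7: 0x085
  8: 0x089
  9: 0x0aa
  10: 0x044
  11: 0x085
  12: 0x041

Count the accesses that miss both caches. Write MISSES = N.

#0 0x10b→b16/s0 MISS; vc=[]
#1 0x65→b6/s2 MISS; vc=[]
#2 0x69→b6/s2 L1-HIT; vc=[]
#3 0x69→b6/s2 L1-HIT; vc=[]
#4 0x81→b8/s0 MISS; vc=[16]
#5 0xac→b10/s2 MISS; vc=[16,6]
#6 0xee→b14/s2 MISS; vc=[16,6,10]
#7 0x85→b8/s0 L1-HIT; vc=[16,6,10]
#8 0x89→b8/s0 L1-HIT; vc=[16,6,10]
#9 0xaa→b10/s2 VC-HIT; vc=[16,6,14]
#10 0x44→b4/s0 MISS; vc=[16,6,14,8]
#11 0x85→b8/s0 VC-HIT; vc=[16,6,14,4]
#12 0x41→b4/s0 VC-HIT; vc=[16,6,14,8]

MISSES = 6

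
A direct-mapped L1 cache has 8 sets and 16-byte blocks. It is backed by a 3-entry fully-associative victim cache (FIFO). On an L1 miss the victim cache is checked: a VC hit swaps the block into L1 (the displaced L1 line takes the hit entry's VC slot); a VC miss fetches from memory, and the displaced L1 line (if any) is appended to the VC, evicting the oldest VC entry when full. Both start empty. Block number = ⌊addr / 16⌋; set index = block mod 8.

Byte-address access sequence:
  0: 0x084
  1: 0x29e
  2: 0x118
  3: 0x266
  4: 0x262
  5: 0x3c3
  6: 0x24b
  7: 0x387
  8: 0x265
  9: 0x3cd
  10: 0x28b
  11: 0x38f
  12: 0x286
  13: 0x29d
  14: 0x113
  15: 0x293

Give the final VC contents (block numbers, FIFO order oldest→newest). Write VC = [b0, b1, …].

0: 0x84 (blk 8, set 0) → MISS  vc=[]
1: 0x29e (blk 41, set 1) → MISS  vc=[]
2: 0x118 (blk 17, set 1) → MISS  vc=[41]
3: 0x266 (blk 38, set 6) → MISS  vc=[41]
4: 0x262 (blk 38, set 6) → L1-HIT  vc=[41]
5: 0x3c3 (blk 60, set 4) → MISS  vc=[41]
6: 0x24b (blk 36, set 4) → MISS  vc=[41, 60]
7: 0x387 (blk 56, set 0) → MISS  vc=[41, 60, 8]
8: 0x265 (blk 38, set 6) → L1-HIT  vc=[41, 60, 8]
9: 0x3cd (blk 60, set 4) → VC-HIT  vc=[41, 36, 8]
10: 0x28b (blk 40, set 0) → MISS  vc=[36, 8, 56]
11: 0x38f (blk 56, set 0) → VC-HIT  vc=[36, 8, 40]
12: 0x286 (blk 40, set 0) → VC-HIT  vc=[36, 8, 56]
13: 0x29d (blk 41, set 1) → MISS  vc=[8, 56, 17]
14: 0x113 (blk 17, set 1) → VC-HIT  vc=[8, 56, 41]
15: 0x293 (blk 41, set 1) → VC-HIT  vc=[8, 56, 17]

VC = [8, 56, 17]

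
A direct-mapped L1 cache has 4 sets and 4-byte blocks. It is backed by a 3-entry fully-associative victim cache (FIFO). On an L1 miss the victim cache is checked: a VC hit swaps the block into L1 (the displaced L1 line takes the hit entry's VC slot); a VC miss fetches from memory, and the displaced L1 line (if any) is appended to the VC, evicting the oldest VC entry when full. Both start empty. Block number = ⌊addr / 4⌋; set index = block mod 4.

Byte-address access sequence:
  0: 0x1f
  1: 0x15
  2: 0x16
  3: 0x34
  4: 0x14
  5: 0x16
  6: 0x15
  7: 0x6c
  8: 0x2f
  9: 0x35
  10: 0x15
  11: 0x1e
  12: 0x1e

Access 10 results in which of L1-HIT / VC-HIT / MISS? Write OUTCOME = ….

  [0] addr=0x1f blk=7 s=3: MISS | VC []
  [1] addr=0x15 blk=5 s=1: MISS | VC []
  [2] addr=0x16 blk=5 s=1: L1-HIT | VC []
  [3] addr=0x34 blk=13 s=1: MISS | VC [5]
  [4] addr=0x14 blk=5 s=1: VC-HIT | VC [13]
  [5] addr=0x16 blk=5 s=1: L1-HIT | VC [13]
  [6] addr=0x15 blk=5 s=1: L1-HIT | VC [13]
  [7] addr=0x6c blk=27 s=3: MISS | VC [13, 7]
  [8] addr=0x2f blk=11 s=3: MISS | VC [13, 7, 27]
  [9] addr=0x35 blk=13 s=1: VC-HIT | VC [5, 7, 27]
  [10] addr=0x15 blk=5 s=1: VC-HIT | VC [13, 7, 27]
  [11] addr=0x1e blk=7 s=3: VC-HIT | VC [13, 11, 27]
  [12] addr=0x1e blk=7 s=3: L1-HIT | VC [13, 11, 27]

OUTCOME = VC-HIT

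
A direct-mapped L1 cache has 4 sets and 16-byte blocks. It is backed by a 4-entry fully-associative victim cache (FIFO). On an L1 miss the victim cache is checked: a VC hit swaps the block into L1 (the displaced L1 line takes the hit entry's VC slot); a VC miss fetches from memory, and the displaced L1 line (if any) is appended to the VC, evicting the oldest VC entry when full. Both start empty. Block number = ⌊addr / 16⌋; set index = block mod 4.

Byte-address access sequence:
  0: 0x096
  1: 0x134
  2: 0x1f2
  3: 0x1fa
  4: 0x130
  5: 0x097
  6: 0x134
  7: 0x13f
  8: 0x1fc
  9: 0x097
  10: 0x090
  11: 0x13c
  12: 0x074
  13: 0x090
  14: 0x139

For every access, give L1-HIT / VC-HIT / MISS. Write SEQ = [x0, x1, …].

SEQ = [MISS, MISS, MISS, L1-HIT, VC-HIT, L1-HIT, L1-HIT, L1-HIT, VC-HIT, L1-HIT, L1-HIT, VC-HIT, MISS, L1-HIT, VC-HIT]

0: 0x96 (blk 9, set 1) → MISS  vc=[]
1: 0x134 (blk 19, set 3) → MISS  vc=[]
2: 0x1f2 (blk 31, set 3) → MISS  vc=[19]
3: 0x1fa (blk 31, set 3) → L1-HIT  vc=[19]
4: 0x130 (blk 19, set 3) → VC-HIT  vc=[31]
5: 0x97 (blk 9, set 1) → L1-HIT  vc=[31]
6: 0x134 (blk 19, set 3) → L1-HIT  vc=[31]
7: 0x13f (blk 19, set 3) → L1-HIT  vc=[31]
8: 0x1fc (blk 31, set 3) → VC-HIT  vc=[19]
9: 0x97 (blk 9, set 1) → L1-HIT  vc=[19]
10: 0x90 (blk 9, set 1) → L1-HIT  vc=[19]
11: 0x13c (blk 19, set 3) → VC-HIT  vc=[31]
12: 0x74 (blk 7, set 3) → MISS  vc=[31, 19]
13: 0x90 (blk 9, set 1) → L1-HIT  vc=[31, 19]
14: 0x139 (blk 19, set 3) → VC-HIT  vc=[31, 7]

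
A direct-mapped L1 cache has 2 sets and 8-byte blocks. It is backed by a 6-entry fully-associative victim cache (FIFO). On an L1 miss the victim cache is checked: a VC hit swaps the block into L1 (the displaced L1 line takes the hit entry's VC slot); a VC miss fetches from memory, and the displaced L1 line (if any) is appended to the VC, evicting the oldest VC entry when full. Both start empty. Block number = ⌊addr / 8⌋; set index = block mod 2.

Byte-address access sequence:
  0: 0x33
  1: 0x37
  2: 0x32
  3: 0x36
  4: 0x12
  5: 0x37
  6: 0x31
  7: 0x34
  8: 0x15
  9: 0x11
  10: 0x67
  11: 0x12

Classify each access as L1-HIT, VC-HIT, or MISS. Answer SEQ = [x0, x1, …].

  [0] addr=0x33 blk=6 s=0: MISS | VC []
  [1] addr=0x37 blk=6 s=0: L1-HIT | VC []
  [2] addr=0x32 blk=6 s=0: L1-HIT | VC []
  [3] addr=0x36 blk=6 s=0: L1-HIT | VC []
  [4] addr=0x12 blk=2 s=0: MISS | VC [6]
  [5] addr=0x37 blk=6 s=0: VC-HIT | VC [2]
  [6] addr=0x31 blk=6 s=0: L1-HIT | VC [2]
  [7] addr=0x34 blk=6 s=0: L1-HIT | VC [2]
  [8] addr=0x15 blk=2 s=0: VC-HIT | VC [6]
  [9] addr=0x11 blk=2 s=0: L1-HIT | VC [6]
  [10] addr=0x67 blk=12 s=0: MISS | VC [6, 2]
  [11] addr=0x12 blk=2 s=0: VC-HIT | VC [6, 12]

SEQ = [MISS, L1-HIT, L1-HIT, L1-HIT, MISS, VC-HIT, L1-HIT, L1-HIT, VC-HIT, L1-HIT, MISS, VC-HIT]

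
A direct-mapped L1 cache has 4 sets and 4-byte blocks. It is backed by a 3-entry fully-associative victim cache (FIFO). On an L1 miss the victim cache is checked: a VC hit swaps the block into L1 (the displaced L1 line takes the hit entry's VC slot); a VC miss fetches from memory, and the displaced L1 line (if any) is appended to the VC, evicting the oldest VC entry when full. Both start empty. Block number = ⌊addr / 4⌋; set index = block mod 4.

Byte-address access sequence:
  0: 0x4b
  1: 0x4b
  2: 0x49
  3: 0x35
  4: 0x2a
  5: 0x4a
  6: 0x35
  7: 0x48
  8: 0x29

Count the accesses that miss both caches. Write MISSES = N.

MISSES = 3

  [0] addr=0x4b blk=18 s=2: MISS | VC []
  [1] addr=0x4b blk=18 s=2: L1-HIT | VC []
  [2] addr=0x49 blk=18 s=2: L1-HIT | VC []
  [3] addr=0x35 blk=13 s=1: MISS | VC []
  [4] addr=0x2a blk=10 s=2: MISS | VC [18]
  [5] addr=0x4a blk=18 s=2: VC-HIT | VC [10]
  [6] addr=0x35 blk=13 s=1: L1-HIT | VC [10]
  [7] addr=0x48 blk=18 s=2: L1-HIT | VC [10]
  [8] addr=0x29 blk=10 s=2: VC-HIT | VC [18]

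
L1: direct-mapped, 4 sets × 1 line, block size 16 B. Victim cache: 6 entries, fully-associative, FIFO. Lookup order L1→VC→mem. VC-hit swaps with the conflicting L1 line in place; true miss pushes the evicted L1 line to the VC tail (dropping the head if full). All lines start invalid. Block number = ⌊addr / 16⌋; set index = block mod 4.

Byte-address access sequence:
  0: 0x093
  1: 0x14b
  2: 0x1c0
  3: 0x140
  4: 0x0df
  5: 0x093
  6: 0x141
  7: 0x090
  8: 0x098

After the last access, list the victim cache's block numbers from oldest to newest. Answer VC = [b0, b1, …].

#0 0x93→b9/s1 MISS; vc=[]
#1 0x14b→b20/s0 MISS; vc=[]
#2 0x1c0→b28/s0 MISS; vc=[20]
#3 0x140→b20/s0 VC-HIT; vc=[28]
#4 0xdf→b13/s1 MISS; vc=[28,9]
#5 0x93→b9/s1 VC-HIT; vc=[28,13]
#6 0x141→b20/s0 L1-HIT; vc=[28,13]
#7 0x90→b9/s1 L1-HIT; vc=[28,13]
#8 0x98→b9/s1 L1-HIT; vc=[28,13]

VC = [28, 13]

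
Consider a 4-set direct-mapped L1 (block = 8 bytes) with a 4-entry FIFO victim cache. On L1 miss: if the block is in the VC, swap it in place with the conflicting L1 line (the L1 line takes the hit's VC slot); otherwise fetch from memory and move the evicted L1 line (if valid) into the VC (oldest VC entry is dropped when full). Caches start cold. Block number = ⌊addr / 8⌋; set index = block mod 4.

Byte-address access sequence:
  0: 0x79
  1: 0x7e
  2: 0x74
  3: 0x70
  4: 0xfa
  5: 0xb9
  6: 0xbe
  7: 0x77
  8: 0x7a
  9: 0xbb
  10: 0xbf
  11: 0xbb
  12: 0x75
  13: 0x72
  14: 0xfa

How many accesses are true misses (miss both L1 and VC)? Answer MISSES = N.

MISSES = 4

0: 0x79 (blk 15, set 3) → MISS  vc=[]
1: 0x7e (blk 15, set 3) → L1-HIT  vc=[]
2: 0x74 (blk 14, set 2) → MISS  vc=[]
3: 0x70 (blk 14, set 2) → L1-HIT  vc=[]
4: 0xfa (blk 31, set 3) → MISS  vc=[15]
5: 0xb9 (blk 23, set 3) → MISS  vc=[15, 31]
6: 0xbe (blk 23, set 3) → L1-HIT  vc=[15, 31]
7: 0x77 (blk 14, set 2) → L1-HIT  vc=[15, 31]
8: 0x7a (blk 15, set 3) → VC-HIT  vc=[23, 31]
9: 0xbb (blk 23, set 3) → VC-HIT  vc=[15, 31]
10: 0xbf (blk 23, set 3) → L1-HIT  vc=[15, 31]
11: 0xbb (blk 23, set 3) → L1-HIT  vc=[15, 31]
12: 0x75 (blk 14, set 2) → L1-HIT  vc=[15, 31]
13: 0x72 (blk 14, set 2) → L1-HIT  vc=[15, 31]
14: 0xfa (blk 31, set 3) → VC-HIT  vc=[15, 23]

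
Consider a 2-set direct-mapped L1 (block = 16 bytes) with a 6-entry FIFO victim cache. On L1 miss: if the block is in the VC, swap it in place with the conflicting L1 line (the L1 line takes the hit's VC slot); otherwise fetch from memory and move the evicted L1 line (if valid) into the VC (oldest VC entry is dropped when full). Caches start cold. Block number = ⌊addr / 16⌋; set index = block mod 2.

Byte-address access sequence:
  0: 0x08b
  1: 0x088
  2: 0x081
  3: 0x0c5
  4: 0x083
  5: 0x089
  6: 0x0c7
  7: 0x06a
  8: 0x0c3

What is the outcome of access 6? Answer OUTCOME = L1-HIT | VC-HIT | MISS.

0: 0x8b (blk 8, set 0) → MISS  vc=[]
1: 0x88 (blk 8, set 0) → L1-HIT  vc=[]
2: 0x81 (blk 8, set 0) → L1-HIT  vc=[]
3: 0xc5 (blk 12, set 0) → MISS  vc=[8]
4: 0x83 (blk 8, set 0) → VC-HIT  vc=[12]
5: 0x89 (blk 8, set 0) → L1-HIT  vc=[12]
6: 0xc7 (blk 12, set 0) → VC-HIT  vc=[8]
7: 0x6a (blk 6, set 0) → MISS  vc=[8, 12]
8: 0xc3 (blk 12, set 0) → VC-HIT  vc=[8, 6]

OUTCOME = VC-HIT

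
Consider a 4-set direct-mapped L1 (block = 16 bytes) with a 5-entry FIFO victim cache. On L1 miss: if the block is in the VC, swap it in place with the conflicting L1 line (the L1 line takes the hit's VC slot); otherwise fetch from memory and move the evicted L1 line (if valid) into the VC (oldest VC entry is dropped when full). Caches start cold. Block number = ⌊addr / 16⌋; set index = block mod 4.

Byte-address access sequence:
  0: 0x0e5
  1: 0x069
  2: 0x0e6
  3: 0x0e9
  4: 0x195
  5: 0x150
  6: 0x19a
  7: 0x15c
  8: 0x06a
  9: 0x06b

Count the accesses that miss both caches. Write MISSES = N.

0: 0xe5 (blk 14, set 2) → MISS  vc=[]
1: 0x69 (blk 6, set 2) → MISS  vc=[14]
2: 0xe6 (blk 14, set 2) → VC-HIT  vc=[6]
3: 0xe9 (blk 14, set 2) → L1-HIT  vc=[6]
4: 0x195 (blk 25, set 1) → MISS  vc=[6]
5: 0x150 (blk 21, set 1) → MISS  vc=[6, 25]
6: 0x19a (blk 25, set 1) → VC-HIT  vc=[6, 21]
7: 0x15c (blk 21, set 1) → VC-HIT  vc=[6, 25]
8: 0x6a (blk 6, set 2) → VC-HIT  vc=[14, 25]
9: 0x6b (blk 6, set 2) → L1-HIT  vc=[14, 25]

MISSES = 4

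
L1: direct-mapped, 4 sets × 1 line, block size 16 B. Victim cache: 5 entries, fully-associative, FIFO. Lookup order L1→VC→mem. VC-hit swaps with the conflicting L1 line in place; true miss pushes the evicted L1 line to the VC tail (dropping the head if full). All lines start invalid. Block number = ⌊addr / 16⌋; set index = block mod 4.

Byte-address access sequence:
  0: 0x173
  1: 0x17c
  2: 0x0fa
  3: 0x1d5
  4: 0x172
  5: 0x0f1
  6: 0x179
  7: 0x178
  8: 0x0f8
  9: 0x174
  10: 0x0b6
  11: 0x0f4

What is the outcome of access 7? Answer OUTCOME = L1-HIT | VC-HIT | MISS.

OUTCOME = L1-HIT

0: 0x173 (blk 23, set 3) → MISS  vc=[]
1: 0x17c (blk 23, set 3) → L1-HIT  vc=[]
2: 0xfa (blk 15, set 3) → MISS  vc=[23]
3: 0x1d5 (blk 29, set 1) → MISS  vc=[23]
4: 0x172 (blk 23, set 3) → VC-HIT  vc=[15]
5: 0xf1 (blk 15, set 3) → VC-HIT  vc=[23]
6: 0x179 (blk 23, set 3) → VC-HIT  vc=[15]
7: 0x178 (blk 23, set 3) → L1-HIT  vc=[15]
8: 0xf8 (blk 15, set 3) → VC-HIT  vc=[23]
9: 0x174 (blk 23, set 3) → VC-HIT  vc=[15]
10: 0xb6 (blk 11, set 3) → MISS  vc=[15, 23]
11: 0xf4 (blk 15, set 3) → VC-HIT  vc=[11, 23]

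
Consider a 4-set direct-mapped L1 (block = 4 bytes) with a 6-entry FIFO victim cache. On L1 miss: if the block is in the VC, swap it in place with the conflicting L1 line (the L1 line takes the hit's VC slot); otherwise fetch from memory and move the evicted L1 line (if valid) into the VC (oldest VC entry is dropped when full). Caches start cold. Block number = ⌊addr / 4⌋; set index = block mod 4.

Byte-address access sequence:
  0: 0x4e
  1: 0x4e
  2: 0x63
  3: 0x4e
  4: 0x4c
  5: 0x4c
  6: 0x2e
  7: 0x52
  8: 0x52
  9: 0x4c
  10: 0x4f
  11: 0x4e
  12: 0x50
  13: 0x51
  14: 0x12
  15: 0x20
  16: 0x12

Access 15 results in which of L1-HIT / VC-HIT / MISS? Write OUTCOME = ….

OUTCOME = MISS

0: 0x4e (blk 19, set 3) → MISS  vc=[]
1: 0x4e (blk 19, set 3) → L1-HIT  vc=[]
2: 0x63 (blk 24, set 0) → MISS  vc=[]
3: 0x4e (blk 19, set 3) → L1-HIT  vc=[]
4: 0x4c (blk 19, set 3) → L1-HIT  vc=[]
5: 0x4c (blk 19, set 3) → L1-HIT  vc=[]
6: 0x2e (blk 11, set 3) → MISS  vc=[19]
7: 0x52 (blk 20, set 0) → MISS  vc=[19, 24]
8: 0x52 (blk 20, set 0) → L1-HIT  vc=[19, 24]
9: 0x4c (blk 19, set 3) → VC-HIT  vc=[11, 24]
10: 0x4f (blk 19, set 3) → L1-HIT  vc=[11, 24]
11: 0x4e (blk 19, set 3) → L1-HIT  vc=[11, 24]
12: 0x50 (blk 20, set 0) → L1-HIT  vc=[11, 24]
13: 0x51 (blk 20, set 0) → L1-HIT  vc=[11, 24]
14: 0x12 (blk 4, set 0) → MISS  vc=[11, 24, 20]
15: 0x20 (blk 8, set 0) → MISS  vc=[11, 24, 20, 4]
16: 0x12 (blk 4, set 0) → VC-HIT  vc=[11, 24, 20, 8]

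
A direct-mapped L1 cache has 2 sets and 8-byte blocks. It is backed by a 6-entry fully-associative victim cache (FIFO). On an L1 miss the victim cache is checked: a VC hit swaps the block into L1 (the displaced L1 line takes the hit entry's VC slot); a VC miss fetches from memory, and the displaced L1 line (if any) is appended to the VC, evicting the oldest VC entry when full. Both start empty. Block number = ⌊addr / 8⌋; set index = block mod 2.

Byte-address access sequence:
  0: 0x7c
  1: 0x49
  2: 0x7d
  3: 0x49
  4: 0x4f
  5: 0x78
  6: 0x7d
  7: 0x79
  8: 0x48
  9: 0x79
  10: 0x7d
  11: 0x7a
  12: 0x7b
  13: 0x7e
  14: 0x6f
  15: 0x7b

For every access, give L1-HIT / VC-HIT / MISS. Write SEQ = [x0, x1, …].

#0 0x7c→b15/s1 MISS; vc=[]
#1 0x49→b9/s1 MISS; vc=[15]
#2 0x7d→b15/s1 VC-HIT; vc=[9]
#3 0x49→b9/s1 VC-HIT; vc=[15]
#4 0x4f→b9/s1 L1-HIT; vc=[15]
#5 0x78→b15/s1 VC-HIT; vc=[9]
#6 0x7d→b15/s1 L1-HIT; vc=[9]
#7 0x79→b15/s1 L1-HIT; vc=[9]
#8 0x48→b9/s1 VC-HIT; vc=[15]
#9 0x79→b15/s1 VC-HIT; vc=[9]
#10 0x7d→b15/s1 L1-HIT; vc=[9]
#11 0x7a→b15/s1 L1-HIT; vc=[9]
#12 0x7b→b15/s1 L1-HIT; vc=[9]
#13 0x7e→b15/s1 L1-HIT; vc=[9]
#14 0x6f→b13/s1 MISS; vc=[9,15]
#15 0x7b→b15/s1 VC-HIT; vc=[9,13]

SEQ = [MISS, MISS, VC-HIT, VC-HIT, L1-HIT, VC-HIT, L1-HIT, L1-HIT, VC-HIT, VC-HIT, L1-HIT, L1-HIT, L1-HIT, L1-HIT, MISS, VC-HIT]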